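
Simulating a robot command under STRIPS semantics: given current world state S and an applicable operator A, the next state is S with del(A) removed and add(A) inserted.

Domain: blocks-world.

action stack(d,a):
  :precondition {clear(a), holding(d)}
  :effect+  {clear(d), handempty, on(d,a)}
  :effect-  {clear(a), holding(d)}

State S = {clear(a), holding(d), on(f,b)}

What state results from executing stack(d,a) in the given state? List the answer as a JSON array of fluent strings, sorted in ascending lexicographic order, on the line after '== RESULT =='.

Progress:
  pre ⊆ S: {clear(a), holding(d)} ⊆ S  — applicable
  S \ del = {on(f,b)}
  ∪ add   = {clear(d), handempty, on(d,a), on(f,b)}

== RESULT ==
["clear(d)", "handempty", "on(d,a)", "on(f,b)"]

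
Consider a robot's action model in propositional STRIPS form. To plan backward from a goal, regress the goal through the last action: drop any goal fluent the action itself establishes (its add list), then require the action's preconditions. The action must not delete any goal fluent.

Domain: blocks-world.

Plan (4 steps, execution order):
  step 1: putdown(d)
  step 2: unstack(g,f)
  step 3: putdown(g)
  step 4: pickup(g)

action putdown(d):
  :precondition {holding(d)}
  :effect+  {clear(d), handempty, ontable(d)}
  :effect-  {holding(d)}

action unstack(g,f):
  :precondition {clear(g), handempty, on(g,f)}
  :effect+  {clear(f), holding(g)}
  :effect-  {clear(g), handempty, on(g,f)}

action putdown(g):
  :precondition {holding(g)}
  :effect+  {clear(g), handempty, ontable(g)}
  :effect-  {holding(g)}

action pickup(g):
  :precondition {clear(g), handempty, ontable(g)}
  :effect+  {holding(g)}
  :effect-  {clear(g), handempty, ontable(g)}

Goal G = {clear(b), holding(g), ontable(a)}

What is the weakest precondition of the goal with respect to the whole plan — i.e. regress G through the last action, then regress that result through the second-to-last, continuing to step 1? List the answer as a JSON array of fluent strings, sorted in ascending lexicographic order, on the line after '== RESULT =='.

Work backward from the goal:
  through step 4 (pickup(g)): drop {holding(g)}, keep {clear(b), ontable(a)}, require {clear(g), handempty, ontable(g)}
    → {clear(b), clear(g), handempty, ontable(a), ontable(g)}
  through step 3 (putdown(g)): drop {clear(g), handempty, ontable(g)}, keep {clear(b), ontable(a)}, require {holding(g)}
    → {clear(b), holding(g), ontable(a)}
  through step 2 (unstack(g,f)): drop {holding(g)}, keep {clear(b), ontable(a)}, require {clear(g), handempty, on(g,f)}
    → {clear(b), clear(g), handempty, on(g,f), ontable(a)}
  through step 1 (putdown(d)): drop {handempty}, keep {clear(b), clear(g), on(g,f), ontable(a)}, require {holding(d)}
    → {clear(b), clear(g), holding(d), on(g,f), ontable(a)}

== RESULT ==
["clear(b)", "clear(g)", "holding(d)", "on(g,f)", "ontable(a)"]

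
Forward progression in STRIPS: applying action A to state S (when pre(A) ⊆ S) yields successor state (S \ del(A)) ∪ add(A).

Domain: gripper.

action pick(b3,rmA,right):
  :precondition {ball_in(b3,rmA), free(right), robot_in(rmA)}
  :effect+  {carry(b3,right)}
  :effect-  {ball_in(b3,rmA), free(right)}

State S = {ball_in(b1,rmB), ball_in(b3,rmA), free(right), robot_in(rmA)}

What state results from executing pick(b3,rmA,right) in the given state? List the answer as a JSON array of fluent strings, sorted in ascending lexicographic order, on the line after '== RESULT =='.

Compute (S \ del) ∪ add:
  pre ⊆ S: {ball_in(b3,rmA), free(right), robot_in(rmA)} ⊆ S  — applicable
  S \ del = {ball_in(b1,rmB), robot_in(rmA)}
  ∪ add   = {ball_in(b1,rmB), carry(b3,right), robot_in(rmA)}

== RESULT ==
["ball_in(b1,rmB)", "carry(b3,right)", "robot_in(rmA)"]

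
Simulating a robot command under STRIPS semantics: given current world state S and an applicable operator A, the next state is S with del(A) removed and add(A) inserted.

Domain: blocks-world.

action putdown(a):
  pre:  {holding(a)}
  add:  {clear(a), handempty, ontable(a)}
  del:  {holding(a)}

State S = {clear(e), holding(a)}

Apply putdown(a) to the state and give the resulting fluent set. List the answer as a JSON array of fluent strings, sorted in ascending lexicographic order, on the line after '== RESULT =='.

Progress:
  pre ⊆ S: {holding(a)} ⊆ S  — applicable
  S \ del = {clear(e)}
  ∪ add   = {clear(a), clear(e), handempty, ontable(a)}

== RESULT ==
["clear(a)", "clear(e)", "handempty", "ontable(a)"]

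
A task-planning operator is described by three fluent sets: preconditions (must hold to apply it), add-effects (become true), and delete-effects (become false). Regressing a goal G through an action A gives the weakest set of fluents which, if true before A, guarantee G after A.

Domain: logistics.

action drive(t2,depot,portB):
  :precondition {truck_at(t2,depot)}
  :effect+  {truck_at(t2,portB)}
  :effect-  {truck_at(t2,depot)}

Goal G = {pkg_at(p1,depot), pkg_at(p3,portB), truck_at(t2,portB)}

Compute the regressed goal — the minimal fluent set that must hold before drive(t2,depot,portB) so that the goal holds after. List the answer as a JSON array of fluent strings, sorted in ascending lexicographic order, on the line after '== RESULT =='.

Regress:
  G ∩ del = {}  (empty — regression defined)
  G \ add = {pkg_at(p1,depot), pkg_at(p3,portB), truck_at(t2,portB)} \ {truck_at(t2,portB)} = {pkg_at(p1,depot), pkg_at(p3,portB)}
  ∪ pre   = {pkg_at(p1,depot), pkg_at(p3,portB)} ∪ {truck_at(t2,depot)}
          = {pkg_at(p1,depot), pkg_at(p3,portB), truck_at(t2,depot)}

== RESULT ==
["pkg_at(p1,depot)", "pkg_at(p3,portB)", "truck_at(t2,depot)"]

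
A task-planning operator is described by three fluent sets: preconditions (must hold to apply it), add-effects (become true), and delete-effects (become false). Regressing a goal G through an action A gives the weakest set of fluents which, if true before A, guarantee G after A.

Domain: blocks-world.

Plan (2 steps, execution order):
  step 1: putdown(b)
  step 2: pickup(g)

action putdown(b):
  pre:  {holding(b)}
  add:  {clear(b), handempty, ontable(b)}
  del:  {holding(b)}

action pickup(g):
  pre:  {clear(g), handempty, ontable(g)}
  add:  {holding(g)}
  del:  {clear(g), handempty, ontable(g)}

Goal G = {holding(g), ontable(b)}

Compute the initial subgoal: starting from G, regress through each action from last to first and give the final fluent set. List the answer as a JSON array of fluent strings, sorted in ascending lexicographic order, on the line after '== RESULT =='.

Regress step by step:
  through step 2 (pickup(g)): drop {holding(g)}, keep {ontable(b)}, require {clear(g), handempty, ontable(g)}
    → {clear(g), handempty, ontable(b), ontable(g)}
  through step 1 (putdown(b)): drop {handempty, ontable(b)}, keep {clear(g), ontable(g)}, require {holding(b)}
    → {clear(g), holding(b), ontable(g)}

== RESULT ==
["clear(g)", "holding(b)", "ontable(g)"]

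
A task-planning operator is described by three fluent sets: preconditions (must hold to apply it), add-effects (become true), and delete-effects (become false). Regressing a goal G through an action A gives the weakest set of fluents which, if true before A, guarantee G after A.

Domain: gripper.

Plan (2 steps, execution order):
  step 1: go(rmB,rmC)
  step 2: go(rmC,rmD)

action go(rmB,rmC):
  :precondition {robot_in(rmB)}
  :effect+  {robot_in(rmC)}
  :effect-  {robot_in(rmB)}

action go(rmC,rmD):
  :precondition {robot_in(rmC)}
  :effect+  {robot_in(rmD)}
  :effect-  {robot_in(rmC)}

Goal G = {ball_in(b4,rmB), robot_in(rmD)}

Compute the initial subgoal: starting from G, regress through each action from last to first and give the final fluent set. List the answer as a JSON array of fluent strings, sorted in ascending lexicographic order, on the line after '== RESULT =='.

Work backward from the goal:
  through step 2 (go(rmC,rmD)): drop {robot_in(rmD)}, keep {ball_in(b4,rmB)}, require {robot_in(rmC)}
    → {ball_in(b4,rmB), robot_in(rmC)}
  through step 1 (go(rmB,rmC)): drop {robot_in(rmC)}, keep {ball_in(b4,rmB)}, require {robot_in(rmB)}
    → {ball_in(b4,rmB), robot_in(rmB)}

== RESULT ==
["ball_in(b4,rmB)", "robot_in(rmB)"]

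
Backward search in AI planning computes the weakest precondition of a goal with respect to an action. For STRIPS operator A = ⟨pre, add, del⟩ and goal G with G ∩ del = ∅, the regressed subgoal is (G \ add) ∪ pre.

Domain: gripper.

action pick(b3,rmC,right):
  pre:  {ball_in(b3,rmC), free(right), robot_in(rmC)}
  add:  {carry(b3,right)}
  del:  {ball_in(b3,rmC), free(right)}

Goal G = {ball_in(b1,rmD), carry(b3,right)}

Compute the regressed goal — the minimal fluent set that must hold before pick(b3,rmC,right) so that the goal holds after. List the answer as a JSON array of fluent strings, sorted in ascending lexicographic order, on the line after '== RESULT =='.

Compute (G \ add) ∪ pre:
  G ∩ del = {}  (empty — regression defined)
  G \ add = {ball_in(b1,rmD), carry(b3,right)} \ {carry(b3,right)} = {ball_in(b1,rmD)}
  ∪ pre   = {ball_in(b1,rmD)} ∪ {ball_in(b3,rmC), free(right), robot_in(rmC)}
          = {ball_in(b1,rmD), ball_in(b3,rmC), free(right), robot_in(rmC)}

== RESULT ==
["ball_in(b1,rmD)", "ball_in(b3,rmC)", "free(right)", "robot_in(rmC)"]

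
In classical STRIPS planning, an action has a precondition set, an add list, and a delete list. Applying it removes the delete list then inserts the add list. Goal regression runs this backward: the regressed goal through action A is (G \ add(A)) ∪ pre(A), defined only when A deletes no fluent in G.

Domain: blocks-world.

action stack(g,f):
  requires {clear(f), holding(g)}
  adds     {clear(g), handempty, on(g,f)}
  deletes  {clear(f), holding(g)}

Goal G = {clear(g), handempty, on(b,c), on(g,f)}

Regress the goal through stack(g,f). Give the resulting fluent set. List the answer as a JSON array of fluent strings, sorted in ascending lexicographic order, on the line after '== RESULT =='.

Regress:
  G ∩ del = {}  (empty — regression defined)
  G \ add = {clear(g), handempty, on(b,c), on(g,f)} \ {clear(g), handempty, on(g,f)} = {on(b,c)}
  ∪ pre   = {on(b,c)} ∪ {clear(f), holding(g)}
          = {clear(f), holding(g), on(b,c)}

== RESULT ==
["clear(f)", "holding(g)", "on(b,c)"]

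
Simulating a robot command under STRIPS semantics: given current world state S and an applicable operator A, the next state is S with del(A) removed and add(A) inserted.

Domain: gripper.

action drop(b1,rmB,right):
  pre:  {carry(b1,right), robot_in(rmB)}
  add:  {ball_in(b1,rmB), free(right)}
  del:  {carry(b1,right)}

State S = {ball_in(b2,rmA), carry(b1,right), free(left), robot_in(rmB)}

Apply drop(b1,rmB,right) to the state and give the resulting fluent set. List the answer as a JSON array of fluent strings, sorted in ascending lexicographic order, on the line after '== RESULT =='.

Compute (S \ del) ∪ add:
  pre ⊆ S: {carry(b1,right), robot_in(rmB)} ⊆ S  — applicable
  S \ del = {ball_in(b2,rmA), free(left), robot_in(rmB)}
  ∪ add   = {ball_in(b1,rmB), ball_in(b2,rmA), free(left), free(right), robot_in(rmB)}

== RESULT ==
["ball_in(b1,rmB)", "ball_in(b2,rmA)", "free(left)", "free(right)", "robot_in(rmB)"]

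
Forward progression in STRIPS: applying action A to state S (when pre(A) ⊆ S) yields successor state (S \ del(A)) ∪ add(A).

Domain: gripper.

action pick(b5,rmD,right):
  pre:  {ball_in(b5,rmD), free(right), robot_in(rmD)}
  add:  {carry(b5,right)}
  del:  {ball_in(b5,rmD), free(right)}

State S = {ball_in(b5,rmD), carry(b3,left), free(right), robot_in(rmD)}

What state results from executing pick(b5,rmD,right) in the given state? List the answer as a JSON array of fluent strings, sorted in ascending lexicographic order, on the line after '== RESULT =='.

Compute (S \ del) ∪ add:
  pre ⊆ S: {ball_in(b5,rmD), free(right), robot_in(rmD)} ⊆ S  — applicable
  S \ del = {carry(b3,left), robot_in(rmD)}
  ∪ add   = {carry(b3,left), carry(b5,right), robot_in(rmD)}

== RESULT ==
["carry(b3,left)", "carry(b5,right)", "robot_in(rmD)"]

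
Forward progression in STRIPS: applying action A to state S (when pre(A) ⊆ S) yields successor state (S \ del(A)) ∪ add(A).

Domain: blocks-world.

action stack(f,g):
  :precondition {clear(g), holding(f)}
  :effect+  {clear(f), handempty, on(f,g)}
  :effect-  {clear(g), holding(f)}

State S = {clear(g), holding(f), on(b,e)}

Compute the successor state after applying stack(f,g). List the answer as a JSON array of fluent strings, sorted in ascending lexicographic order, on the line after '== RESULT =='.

Compute (S \ del) ∪ add:
  pre ⊆ S: {clear(g), holding(f)} ⊆ S  — applicable
  S \ del = {on(b,e)}
  ∪ add   = {clear(f), handempty, on(b,e), on(f,g)}

== RESULT ==
["clear(f)", "handempty", "on(b,e)", "on(f,g)"]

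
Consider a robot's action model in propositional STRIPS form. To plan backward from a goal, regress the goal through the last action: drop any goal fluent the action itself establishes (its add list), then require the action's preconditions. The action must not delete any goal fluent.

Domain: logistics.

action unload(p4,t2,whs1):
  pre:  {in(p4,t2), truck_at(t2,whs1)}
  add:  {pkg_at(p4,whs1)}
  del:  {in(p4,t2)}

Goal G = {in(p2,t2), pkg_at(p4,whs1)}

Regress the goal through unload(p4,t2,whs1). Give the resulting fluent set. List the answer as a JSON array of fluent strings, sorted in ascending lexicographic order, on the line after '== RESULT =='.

Regress:
  G ∩ del = {}  (empty — regression defined)
  G \ add = {in(p2,t2), pkg_at(p4,whs1)} \ {pkg_at(p4,whs1)} = {in(p2,t2)}
  ∪ pre   = {in(p2,t2)} ∪ {in(p4,t2), truck_at(t2,whs1)}
          = {in(p2,t2), in(p4,t2), truck_at(t2,whs1)}

== RESULT ==
["in(p2,t2)", "in(p4,t2)", "truck_at(t2,whs1)"]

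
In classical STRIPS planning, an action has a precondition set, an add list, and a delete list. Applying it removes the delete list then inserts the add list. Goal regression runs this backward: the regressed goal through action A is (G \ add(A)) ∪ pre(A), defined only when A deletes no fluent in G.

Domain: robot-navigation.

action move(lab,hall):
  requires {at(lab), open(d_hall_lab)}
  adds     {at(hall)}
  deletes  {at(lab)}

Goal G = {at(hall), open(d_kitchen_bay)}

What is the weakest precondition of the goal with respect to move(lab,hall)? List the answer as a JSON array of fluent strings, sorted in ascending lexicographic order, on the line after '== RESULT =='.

Compute (G \ add) ∪ pre:
  G ∩ del = {}  (empty — regression defined)
  G \ add = {at(hall), open(d_kitchen_bay)} \ {at(hall)} = {open(d_kitchen_bay)}
  ∪ pre   = {open(d_kitchen_bay)} ∪ {at(lab), open(d_hall_lab)}
          = {at(lab), open(d_hall_lab), open(d_kitchen_bay)}

== RESULT ==
["at(lab)", "open(d_hall_lab)", "open(d_kitchen_bay)"]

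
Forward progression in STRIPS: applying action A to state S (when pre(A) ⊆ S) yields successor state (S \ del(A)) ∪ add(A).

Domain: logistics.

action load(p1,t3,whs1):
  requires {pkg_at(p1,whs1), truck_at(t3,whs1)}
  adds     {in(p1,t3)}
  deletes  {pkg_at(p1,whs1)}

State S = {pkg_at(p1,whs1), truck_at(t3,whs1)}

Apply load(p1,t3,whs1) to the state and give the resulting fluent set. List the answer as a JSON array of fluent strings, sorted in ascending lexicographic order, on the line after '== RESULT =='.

Progress:
  pre ⊆ S: {pkg_at(p1,whs1), truck_at(t3,whs1)} ⊆ S  — applicable
  S \ del = {truck_at(t3,whs1)}
  ∪ add   = {in(p1,t3), truck_at(t3,whs1)}

== RESULT ==
["in(p1,t3)", "truck_at(t3,whs1)"]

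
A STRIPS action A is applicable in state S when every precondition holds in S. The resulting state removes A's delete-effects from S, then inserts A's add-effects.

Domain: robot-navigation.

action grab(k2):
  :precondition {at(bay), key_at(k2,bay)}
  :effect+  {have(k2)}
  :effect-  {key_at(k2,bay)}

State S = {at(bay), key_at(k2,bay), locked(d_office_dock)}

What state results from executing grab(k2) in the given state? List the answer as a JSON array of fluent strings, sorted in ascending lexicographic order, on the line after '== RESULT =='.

Compute (S \ del) ∪ add:
  pre ⊆ S: {at(bay), key_at(k2,bay)} ⊆ S  — applicable
  S \ del = {at(bay), locked(d_office_dock)}
  ∪ add   = {at(bay), have(k2), locked(d_office_dock)}

== RESULT ==
["at(bay)", "have(k2)", "locked(d_office_dock)"]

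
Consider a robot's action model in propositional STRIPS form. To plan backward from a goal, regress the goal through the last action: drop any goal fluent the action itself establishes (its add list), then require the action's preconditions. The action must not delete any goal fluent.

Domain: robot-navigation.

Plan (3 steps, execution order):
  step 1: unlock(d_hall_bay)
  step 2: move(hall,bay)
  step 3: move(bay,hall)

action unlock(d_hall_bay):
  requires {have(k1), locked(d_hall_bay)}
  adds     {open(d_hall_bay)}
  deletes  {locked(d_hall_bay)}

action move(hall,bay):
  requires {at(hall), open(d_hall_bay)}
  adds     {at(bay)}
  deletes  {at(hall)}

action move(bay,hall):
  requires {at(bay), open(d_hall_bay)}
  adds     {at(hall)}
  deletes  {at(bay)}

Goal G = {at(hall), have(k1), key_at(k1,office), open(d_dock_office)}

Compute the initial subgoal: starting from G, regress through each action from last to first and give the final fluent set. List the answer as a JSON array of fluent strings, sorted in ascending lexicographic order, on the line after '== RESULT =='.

Work backward from the goal:
  through step 3 (move(bay,hall)): drop {at(hall)}, keep {have(k1), key_at(k1,office), open(d_dock_office)}, require {at(bay), open(d_hall_bay)}
    → {at(bay), have(k1), key_at(k1,office), open(d_dock_office), open(d_hall_bay)}
  through step 2 (move(hall,bay)): drop {at(bay)}, keep {have(k1), key_at(k1,office), open(d_dock_office), open(d_hall_bay)}, require {at(hall), open(d_hall_bay)}
    → {at(hall), have(k1), key_at(k1,office), open(d_dock_office), open(d_hall_bay)}
  through step 1 (unlock(d_hall_bay)): drop {open(d_hall_bay)}, keep {at(hall), have(k1), key_at(k1,office), open(d_dock_office)}, require {have(k1), locked(d_hall_bay)}
    → {at(hall), have(k1), key_at(k1,office), locked(d_hall_bay), open(d_dock_office)}

== RESULT ==
["at(hall)", "have(k1)", "key_at(k1,office)", "locked(d_hall_bay)", "open(d_dock_office)"]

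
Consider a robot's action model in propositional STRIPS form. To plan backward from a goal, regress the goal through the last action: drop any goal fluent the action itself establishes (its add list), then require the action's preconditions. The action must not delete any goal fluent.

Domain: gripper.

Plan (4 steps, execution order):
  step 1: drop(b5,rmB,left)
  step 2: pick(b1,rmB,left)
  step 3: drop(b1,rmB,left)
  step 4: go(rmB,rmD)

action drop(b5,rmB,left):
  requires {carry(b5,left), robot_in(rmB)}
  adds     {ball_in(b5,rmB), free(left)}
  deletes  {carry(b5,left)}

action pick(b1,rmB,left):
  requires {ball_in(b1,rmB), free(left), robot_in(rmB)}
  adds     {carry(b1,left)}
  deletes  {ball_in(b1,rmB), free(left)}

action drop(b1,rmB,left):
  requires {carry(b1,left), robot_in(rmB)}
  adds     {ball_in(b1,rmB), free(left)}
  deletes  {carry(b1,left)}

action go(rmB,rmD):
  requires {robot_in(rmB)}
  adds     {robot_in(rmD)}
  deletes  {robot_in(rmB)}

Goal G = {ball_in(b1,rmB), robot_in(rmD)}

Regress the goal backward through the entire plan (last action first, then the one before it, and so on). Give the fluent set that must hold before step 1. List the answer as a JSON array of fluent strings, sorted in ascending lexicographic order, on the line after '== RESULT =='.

Work backward from the goal:
  through step 4 (go(rmB,rmD)): drop {robot_in(rmD)}, keep {ball_in(b1,rmB)}, require {robot_in(rmB)}
    → {ball_in(b1,rmB), robot_in(rmB)}
  through step 3 (drop(b1,rmB,left)): drop {ball_in(b1,rmB)}, keep {robot_in(rmB)}, require {carry(b1,left), robot_in(rmB)}
    → {carry(b1,left), robot_in(rmB)}
  through step 2 (pick(b1,rmB,left)): drop {carry(b1,left)}, keep {robot_in(rmB)}, require {ball_in(b1,rmB), free(left), robot_in(rmB)}
    → {ball_in(b1,rmB), free(left), robot_in(rmB)}
  through step 1 (drop(b5,rmB,left)): drop {free(left)}, keep {ball_in(b1,rmB), robot_in(rmB)}, require {carry(b5,left), robot_in(rmB)}
    → {ball_in(b1,rmB), carry(b5,left), robot_in(rmB)}

== RESULT ==
["ball_in(b1,rmB)", "carry(b5,left)", "robot_in(rmB)"]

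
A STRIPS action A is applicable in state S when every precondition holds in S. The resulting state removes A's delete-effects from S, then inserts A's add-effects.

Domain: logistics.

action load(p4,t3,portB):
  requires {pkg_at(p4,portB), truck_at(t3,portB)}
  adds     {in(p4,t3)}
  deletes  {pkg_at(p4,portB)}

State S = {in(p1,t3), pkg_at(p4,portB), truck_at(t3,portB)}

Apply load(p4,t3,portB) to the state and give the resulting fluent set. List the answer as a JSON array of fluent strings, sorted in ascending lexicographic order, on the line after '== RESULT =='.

Compute (S \ del) ∪ add:
  pre ⊆ S: {pkg_at(p4,portB), truck_at(t3,portB)} ⊆ S  — applicable
  S \ del = {in(p1,t3), truck_at(t3,portB)}
  ∪ add   = {in(p1,t3), in(p4,t3), truck_at(t3,portB)}

== RESULT ==
["in(p1,t3)", "in(p4,t3)", "truck_at(t3,portB)"]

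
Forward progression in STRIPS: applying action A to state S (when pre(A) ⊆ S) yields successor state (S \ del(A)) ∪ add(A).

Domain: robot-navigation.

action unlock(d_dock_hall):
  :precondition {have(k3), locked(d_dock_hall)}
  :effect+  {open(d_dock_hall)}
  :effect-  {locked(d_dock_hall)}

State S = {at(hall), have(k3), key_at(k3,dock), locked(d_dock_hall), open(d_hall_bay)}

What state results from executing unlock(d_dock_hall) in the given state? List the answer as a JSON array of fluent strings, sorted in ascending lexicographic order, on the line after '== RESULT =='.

Compute (S \ del) ∪ add:
  pre ⊆ S: {have(k3), locked(d_dock_hall)} ⊆ S  — applicable
  S \ del = {at(hall), have(k3), key_at(k3,dock), open(d_hall_bay)}
  ∪ add   = {at(hall), have(k3), key_at(k3,dock), open(d_dock_hall), open(d_hall_bay)}

== RESULT ==
["at(hall)", "have(k3)", "key_at(k3,dock)", "open(d_dock_hall)", "open(d_hall_bay)"]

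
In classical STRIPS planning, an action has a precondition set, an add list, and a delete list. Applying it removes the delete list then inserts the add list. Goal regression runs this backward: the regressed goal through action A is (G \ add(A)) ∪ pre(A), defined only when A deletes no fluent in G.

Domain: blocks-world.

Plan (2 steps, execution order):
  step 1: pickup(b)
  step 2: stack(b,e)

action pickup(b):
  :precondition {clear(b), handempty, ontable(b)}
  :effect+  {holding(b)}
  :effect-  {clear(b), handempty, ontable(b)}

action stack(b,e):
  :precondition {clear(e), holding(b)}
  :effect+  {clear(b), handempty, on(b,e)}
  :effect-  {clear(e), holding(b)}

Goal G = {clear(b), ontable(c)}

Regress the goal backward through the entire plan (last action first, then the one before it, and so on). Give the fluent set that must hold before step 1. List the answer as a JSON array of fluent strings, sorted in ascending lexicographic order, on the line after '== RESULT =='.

Work backward from the goal:
  through step 2 (stack(b,e)): drop {clear(b)}, keep {ontable(c)}, require {clear(e), holding(b)}
    → {clear(e), holding(b), ontable(c)}
  through step 1 (pickup(b)): drop {holding(b)}, keep {clear(e), ontable(c)}, require {clear(b), handempty, ontable(b)}
    → {clear(b), clear(e), handempty, ontable(b), ontable(c)}

== RESULT ==
["clear(b)", "clear(e)", "handempty", "ontable(b)", "ontable(c)"]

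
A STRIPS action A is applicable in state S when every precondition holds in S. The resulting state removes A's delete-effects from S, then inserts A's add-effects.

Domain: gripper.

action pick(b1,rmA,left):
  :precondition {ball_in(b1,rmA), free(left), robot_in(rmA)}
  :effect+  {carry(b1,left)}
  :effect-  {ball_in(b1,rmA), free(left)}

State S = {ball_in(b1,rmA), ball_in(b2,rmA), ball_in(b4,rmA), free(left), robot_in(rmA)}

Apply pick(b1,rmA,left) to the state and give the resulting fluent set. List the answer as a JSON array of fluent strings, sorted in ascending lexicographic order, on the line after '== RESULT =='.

Progress:
  pre ⊆ S: {ball_in(b1,rmA), free(left), robot_in(rmA)} ⊆ S  — applicable
  S \ del = {ball_in(b2,rmA), ball_in(b4,rmA), robot_in(rmA)}
  ∪ add   = {ball_in(b2,rmA), ball_in(b4,rmA), carry(b1,left), robot_in(rmA)}

== RESULT ==
["ball_in(b2,rmA)", "ball_in(b4,rmA)", "carry(b1,left)", "robot_in(rmA)"]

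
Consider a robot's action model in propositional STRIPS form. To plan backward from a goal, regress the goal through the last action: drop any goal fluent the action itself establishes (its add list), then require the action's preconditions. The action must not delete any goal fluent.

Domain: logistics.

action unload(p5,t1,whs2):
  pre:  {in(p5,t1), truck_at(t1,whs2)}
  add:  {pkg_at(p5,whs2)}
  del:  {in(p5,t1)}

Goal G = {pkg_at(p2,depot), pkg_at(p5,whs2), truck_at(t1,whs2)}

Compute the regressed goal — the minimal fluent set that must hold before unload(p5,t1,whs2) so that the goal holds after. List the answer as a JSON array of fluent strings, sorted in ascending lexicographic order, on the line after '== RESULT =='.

Compute (G \ add) ∪ pre:
  G ∩ del = {}  (empty — regression defined)
  G \ add = {pkg_at(p2,depot), pkg_at(p5,whs2), truck_at(t1,whs2)} \ {pkg_at(p5,whs2)} = {pkg_at(p2,depot), truck_at(t1,whs2)}
  ∪ pre   = {pkg_at(p2,depot), truck_at(t1,whs2)} ∪ {in(p5,t1), truck_at(t1,whs2)}
          = {in(p5,t1), pkg_at(p2,depot), truck_at(t1,whs2)}

== RESULT ==
["in(p5,t1)", "pkg_at(p2,depot)", "truck_at(t1,whs2)"]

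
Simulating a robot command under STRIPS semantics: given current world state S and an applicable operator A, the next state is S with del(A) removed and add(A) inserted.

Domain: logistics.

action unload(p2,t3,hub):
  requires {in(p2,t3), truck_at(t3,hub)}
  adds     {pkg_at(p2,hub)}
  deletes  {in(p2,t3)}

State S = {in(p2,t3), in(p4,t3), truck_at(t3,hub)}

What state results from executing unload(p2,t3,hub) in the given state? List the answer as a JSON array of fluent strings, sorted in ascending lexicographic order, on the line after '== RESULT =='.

Compute (S \ del) ∪ add:
  pre ⊆ S: {in(p2,t3), truck_at(t3,hub)} ⊆ S  — applicable
  S \ del = {in(p4,t3), truck_at(t3,hub)}
  ∪ add   = {in(p4,t3), pkg_at(p2,hub), truck_at(t3,hub)}

== RESULT ==
["in(p4,t3)", "pkg_at(p2,hub)", "truck_at(t3,hub)"]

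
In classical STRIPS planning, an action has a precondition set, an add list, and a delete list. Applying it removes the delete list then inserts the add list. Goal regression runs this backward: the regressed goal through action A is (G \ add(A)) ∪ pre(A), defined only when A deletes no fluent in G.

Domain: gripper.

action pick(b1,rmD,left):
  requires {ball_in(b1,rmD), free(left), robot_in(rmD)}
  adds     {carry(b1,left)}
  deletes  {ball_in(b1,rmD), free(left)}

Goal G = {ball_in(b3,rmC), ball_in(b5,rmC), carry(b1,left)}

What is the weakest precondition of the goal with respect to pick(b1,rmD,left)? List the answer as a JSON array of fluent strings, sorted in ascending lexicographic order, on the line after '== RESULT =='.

Regress:
  G ∩ del = {}  (empty — regression defined)
  G \ add = {ball_in(b3,rmC), ball_in(b5,rmC), carry(b1,left)} \ {carry(b1,left)} = {ball_in(b3,rmC), ball_in(b5,rmC)}
  ∪ pre   = {ball_in(b3,rmC), ball_in(b5,rmC)} ∪ {ball_in(b1,rmD), free(left), robot_in(rmD)}
          = {ball_in(b1,rmD), ball_in(b3,rmC), ball_in(b5,rmC), free(left), robot_in(rmD)}

== RESULT ==
["ball_in(b1,rmD)", "ball_in(b3,rmC)", "ball_in(b5,rmC)", "free(left)", "robot_in(rmD)"]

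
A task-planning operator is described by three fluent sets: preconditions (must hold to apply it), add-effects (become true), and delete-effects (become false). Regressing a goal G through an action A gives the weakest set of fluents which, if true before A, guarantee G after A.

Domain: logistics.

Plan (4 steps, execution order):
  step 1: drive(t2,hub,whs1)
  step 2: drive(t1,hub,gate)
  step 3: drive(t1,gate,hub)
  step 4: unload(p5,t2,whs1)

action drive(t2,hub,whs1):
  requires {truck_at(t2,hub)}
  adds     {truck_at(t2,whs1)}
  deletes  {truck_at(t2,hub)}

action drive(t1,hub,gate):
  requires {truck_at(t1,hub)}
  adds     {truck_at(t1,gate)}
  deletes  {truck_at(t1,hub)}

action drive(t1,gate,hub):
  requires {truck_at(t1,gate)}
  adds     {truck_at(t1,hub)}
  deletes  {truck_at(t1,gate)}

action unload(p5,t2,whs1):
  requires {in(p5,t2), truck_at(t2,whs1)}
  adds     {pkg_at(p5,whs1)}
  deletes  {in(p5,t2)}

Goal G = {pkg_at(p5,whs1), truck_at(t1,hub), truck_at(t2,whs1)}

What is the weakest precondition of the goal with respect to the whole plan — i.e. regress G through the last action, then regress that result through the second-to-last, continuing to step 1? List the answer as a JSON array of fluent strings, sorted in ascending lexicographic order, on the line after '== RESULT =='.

Regress step by step:
  through step 4 (unload(p5,t2,whs1)): drop {pkg_at(p5,whs1)}, keep {truck_at(t1,hub), truck_at(t2,whs1)}, require {in(p5,t2), truck_at(t2,whs1)}
    → {in(p5,t2), truck_at(t1,hub), truck_at(t2,whs1)}
  through step 3 (drive(t1,gate,hub)): drop {truck_at(t1,hub)}, keep {in(p5,t2), truck_at(t2,whs1)}, require {truck_at(t1,gate)}
    → {in(p5,t2), truck_at(t1,gate), truck_at(t2,whs1)}
  through step 2 (drive(t1,hub,gate)): drop {truck_at(t1,gate)}, keep {in(p5,t2), truck_at(t2,whs1)}, require {truck_at(t1,hub)}
    → {in(p5,t2), truck_at(t1,hub), truck_at(t2,whs1)}
  through step 1 (drive(t2,hub,whs1)): drop {truck_at(t2,whs1)}, keep {in(p5,t2), truck_at(t1,hub)}, require {truck_at(t2,hub)}
    → {in(p5,t2), truck_at(t1,hub), truck_at(t2,hub)}

== RESULT ==
["in(p5,t2)", "truck_at(t1,hub)", "truck_at(t2,hub)"]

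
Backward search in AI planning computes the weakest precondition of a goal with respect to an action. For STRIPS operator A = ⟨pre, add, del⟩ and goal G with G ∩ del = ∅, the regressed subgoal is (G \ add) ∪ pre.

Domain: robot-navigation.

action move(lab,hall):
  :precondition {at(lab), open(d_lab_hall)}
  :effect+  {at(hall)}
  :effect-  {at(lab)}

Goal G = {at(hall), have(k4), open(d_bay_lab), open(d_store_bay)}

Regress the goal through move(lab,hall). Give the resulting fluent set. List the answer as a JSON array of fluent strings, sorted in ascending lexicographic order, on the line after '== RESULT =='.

Compute (G \ add) ∪ pre:
  G ∩ del = {}  (empty — regression defined)
  G \ add = {at(hall), have(k4), open(d_bay_lab), open(d_store_bay)} \ {at(hall)} = {have(k4), open(d_bay_lab), open(d_store_bay)}
  ∪ pre   = {have(k4), open(d_bay_lab), open(d_store_bay)} ∪ {at(lab), open(d_lab_hall)}
          = {at(lab), have(k4), open(d_bay_lab), open(d_lab_hall), open(d_store_bay)}

== RESULT ==
["at(lab)", "have(k4)", "open(d_bay_lab)", "open(d_lab_hall)", "open(d_store_bay)"]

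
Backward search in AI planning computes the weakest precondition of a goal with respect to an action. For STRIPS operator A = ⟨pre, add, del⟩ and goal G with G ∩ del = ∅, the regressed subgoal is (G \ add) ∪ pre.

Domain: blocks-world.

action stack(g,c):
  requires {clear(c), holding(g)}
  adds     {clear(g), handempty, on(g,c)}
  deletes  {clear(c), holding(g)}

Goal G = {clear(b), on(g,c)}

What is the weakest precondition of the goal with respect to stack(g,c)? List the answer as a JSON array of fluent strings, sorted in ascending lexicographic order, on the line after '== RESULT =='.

Compute (G \ add) ∪ pre:
  G ∩ del = {}  (empty — regression defined)
  G \ add = {clear(b), on(g,c)} \ {clear(g), handempty, on(g,c)} = {clear(b)}
  ∪ pre   = {clear(b)} ∪ {clear(c), holding(g)}
          = {clear(b), clear(c), holding(g)}

== RESULT ==
["clear(b)", "clear(c)", "holding(g)"]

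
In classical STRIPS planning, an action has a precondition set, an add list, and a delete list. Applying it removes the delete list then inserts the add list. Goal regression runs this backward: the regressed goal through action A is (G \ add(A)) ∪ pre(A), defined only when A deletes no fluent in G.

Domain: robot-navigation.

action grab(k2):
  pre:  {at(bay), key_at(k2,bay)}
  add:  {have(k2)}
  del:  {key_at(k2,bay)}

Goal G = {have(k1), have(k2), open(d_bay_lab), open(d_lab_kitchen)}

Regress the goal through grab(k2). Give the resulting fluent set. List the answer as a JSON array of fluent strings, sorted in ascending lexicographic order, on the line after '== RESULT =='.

Regress:
  G ∩ del = {}  (empty — regression defined)
  G \ add = {have(k1), have(k2), open(d_bay_lab), open(d_lab_kitchen)} \ {have(k2)} = {have(k1), open(d_bay_lab), open(d_lab_kitchen)}
  ∪ pre   = {have(k1), open(d_bay_lab), open(d_lab_kitchen)} ∪ {at(bay), key_at(k2,bay)}
          = {at(bay), have(k1), key_at(k2,bay), open(d_bay_lab), open(d_lab_kitchen)}

== RESULT ==
["at(bay)", "have(k1)", "key_at(k2,bay)", "open(d_bay_lab)", "open(d_lab_kitchen)"]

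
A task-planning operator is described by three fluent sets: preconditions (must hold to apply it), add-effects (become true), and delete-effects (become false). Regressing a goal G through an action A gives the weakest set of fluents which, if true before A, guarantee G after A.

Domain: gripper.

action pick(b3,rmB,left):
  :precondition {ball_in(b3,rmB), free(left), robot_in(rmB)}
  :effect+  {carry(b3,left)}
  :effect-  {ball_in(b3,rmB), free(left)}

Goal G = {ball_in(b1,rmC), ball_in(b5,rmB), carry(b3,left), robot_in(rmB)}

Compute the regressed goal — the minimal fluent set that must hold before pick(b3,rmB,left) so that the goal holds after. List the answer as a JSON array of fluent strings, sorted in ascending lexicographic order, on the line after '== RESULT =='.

Compute (G \ add) ∪ pre:
  G ∩ del = {}  (empty — regression defined)
  G \ add = {ball_in(b1,rmC), ball_in(b5,rmB), carry(b3,left), robot_in(rmB)} \ {carry(b3,left)} = {ball_in(b1,rmC), ball_in(b5,rmB), robot_in(rmB)}
  ∪ pre   = {ball_in(b1,rmC), ball_in(b5,rmB), robot_in(rmB)} ∪ {ball_in(b3,rmB), free(left), robot_in(rmB)}
          = {ball_in(b1,rmC), ball_in(b3,rmB), ball_in(b5,rmB), free(left), robot_in(rmB)}

== RESULT ==
["ball_in(b1,rmC)", "ball_in(b3,rmB)", "ball_in(b5,rmB)", "free(left)", "robot_in(rmB)"]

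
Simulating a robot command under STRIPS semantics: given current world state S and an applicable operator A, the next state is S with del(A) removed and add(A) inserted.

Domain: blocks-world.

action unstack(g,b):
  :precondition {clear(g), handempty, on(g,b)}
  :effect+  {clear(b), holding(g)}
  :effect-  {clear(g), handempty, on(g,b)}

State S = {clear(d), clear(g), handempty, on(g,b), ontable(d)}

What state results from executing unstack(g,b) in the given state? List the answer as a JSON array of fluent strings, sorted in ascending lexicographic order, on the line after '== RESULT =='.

Progress:
  pre ⊆ S: {clear(g), handempty, on(g,b)} ⊆ S  — applicable
  S \ del = {clear(d), ontable(d)}
  ∪ add   = {clear(b), clear(d), holding(g), ontable(d)}

== RESULT ==
["clear(b)", "clear(d)", "holding(g)", "ontable(d)"]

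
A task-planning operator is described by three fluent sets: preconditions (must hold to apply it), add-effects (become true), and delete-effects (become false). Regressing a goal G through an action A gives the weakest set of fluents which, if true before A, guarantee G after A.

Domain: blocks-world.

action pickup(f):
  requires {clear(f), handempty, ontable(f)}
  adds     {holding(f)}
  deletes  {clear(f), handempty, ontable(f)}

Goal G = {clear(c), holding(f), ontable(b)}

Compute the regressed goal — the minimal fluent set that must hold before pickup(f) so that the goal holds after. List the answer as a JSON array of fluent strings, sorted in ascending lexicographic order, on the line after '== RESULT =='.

Regress:
  G ∩ del = {}  (empty — regression defined)
  G \ add = {clear(c), holding(f), ontable(b)} \ {holding(f)} = {clear(c), ontable(b)}
  ∪ pre   = {clear(c), ontable(b)} ∪ {clear(f), handempty, ontable(f)}
          = {clear(c), clear(f), handempty, ontable(b), ontable(f)}

== RESULT ==
["clear(c)", "clear(f)", "handempty", "ontable(b)", "ontable(f)"]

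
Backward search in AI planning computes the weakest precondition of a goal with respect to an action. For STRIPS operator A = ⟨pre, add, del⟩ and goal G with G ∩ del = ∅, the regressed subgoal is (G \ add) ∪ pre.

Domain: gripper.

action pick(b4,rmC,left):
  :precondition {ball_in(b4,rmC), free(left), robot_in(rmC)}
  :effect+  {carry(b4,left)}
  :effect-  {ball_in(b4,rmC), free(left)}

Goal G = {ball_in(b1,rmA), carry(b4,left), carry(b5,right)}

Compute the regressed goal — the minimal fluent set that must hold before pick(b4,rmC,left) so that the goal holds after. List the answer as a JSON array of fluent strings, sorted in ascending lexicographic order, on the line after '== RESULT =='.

Regress:
  G ∩ del = {}  (empty — regression defined)
  G \ add = {ball_in(b1,rmA), carry(b4,left), carry(b5,right)} \ {carry(b4,left)} = {ball_in(b1,rmA), carry(b5,right)}
  ∪ pre   = {ball_in(b1,rmA), carry(b5,right)} ∪ {ball_in(b4,rmC), free(left), robot_in(rmC)}
          = {ball_in(b1,rmA), ball_in(b4,rmC), carry(b5,right), free(left), robot_in(rmC)}

== RESULT ==
["ball_in(b1,rmA)", "ball_in(b4,rmC)", "carry(b5,right)", "free(left)", "robot_in(rmC)"]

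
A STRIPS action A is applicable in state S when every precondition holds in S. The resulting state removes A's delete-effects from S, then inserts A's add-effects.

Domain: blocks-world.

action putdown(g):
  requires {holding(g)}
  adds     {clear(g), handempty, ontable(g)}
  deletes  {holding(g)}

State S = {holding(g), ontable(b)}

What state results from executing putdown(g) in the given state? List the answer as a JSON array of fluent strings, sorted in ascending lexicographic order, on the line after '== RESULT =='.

Compute (S \ del) ∪ add:
  pre ⊆ S: {holding(g)} ⊆ S  — applicable
  S \ del = {ontable(b)}
  ∪ add   = {clear(g), handempty, ontable(b), ontable(g)}

== RESULT ==
["clear(g)", "handempty", "ontable(b)", "ontable(g)"]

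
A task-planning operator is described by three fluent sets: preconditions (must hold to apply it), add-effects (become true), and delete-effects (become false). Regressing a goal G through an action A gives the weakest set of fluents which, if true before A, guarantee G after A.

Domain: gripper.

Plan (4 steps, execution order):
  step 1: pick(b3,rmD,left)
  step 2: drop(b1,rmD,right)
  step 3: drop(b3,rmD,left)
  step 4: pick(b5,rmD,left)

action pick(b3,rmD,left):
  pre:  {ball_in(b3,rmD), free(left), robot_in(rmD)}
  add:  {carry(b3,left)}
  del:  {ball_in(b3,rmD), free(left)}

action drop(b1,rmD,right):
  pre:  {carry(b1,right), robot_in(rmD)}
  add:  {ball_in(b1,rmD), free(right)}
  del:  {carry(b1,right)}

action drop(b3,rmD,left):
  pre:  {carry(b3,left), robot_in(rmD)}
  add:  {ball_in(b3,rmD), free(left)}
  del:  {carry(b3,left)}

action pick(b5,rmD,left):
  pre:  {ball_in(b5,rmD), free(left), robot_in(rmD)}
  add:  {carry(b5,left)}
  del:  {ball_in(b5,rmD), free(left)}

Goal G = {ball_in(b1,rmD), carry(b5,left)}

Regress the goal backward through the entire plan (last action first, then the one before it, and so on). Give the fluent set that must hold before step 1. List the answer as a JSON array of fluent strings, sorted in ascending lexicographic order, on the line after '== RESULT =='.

Regress step by step:
  through step 4 (pick(b5,rmD,left)): drop {carry(b5,left)}, keep {ball_in(b1,rmD)}, require {ball_in(b5,rmD), free(left), robot_in(rmD)}
    → {ball_in(b1,rmD), ball_in(b5,rmD), free(left), robot_in(rmD)}
  through step 3 (drop(b3,rmD,left)): drop {free(left)}, keep {ball_in(b1,rmD), ball_in(b5,rmD), robot_in(rmD)}, require {carry(b3,left), robot_in(rmD)}
    → {ball_in(b1,rmD), ball_in(b5,rmD), carry(b3,left), robot_in(rmD)}
  through step 2 (drop(b1,rmD,right)): drop {ball_in(b1,rmD)}, keep {ball_in(b5,rmD), carry(b3,left), robot_in(rmD)}, require {carry(b1,right), robot_in(rmD)}
    → {ball_in(b5,rmD), carry(b1,right), carry(b3,left), robot_in(rmD)}
  through step 1 (pick(b3,rmD,left)): drop {carry(b3,left)}, keep {ball_in(b5,rmD), carry(b1,right), robot_in(rmD)}, require {ball_in(b3,rmD), free(left), robot_in(rmD)}
    → {ball_in(b3,rmD), ball_in(b5,rmD), carry(b1,right), free(left), robot_in(rmD)}

== RESULT ==
["ball_in(b3,rmD)", "ball_in(b5,rmD)", "carry(b1,right)", "free(left)", "robot_in(rmD)"]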